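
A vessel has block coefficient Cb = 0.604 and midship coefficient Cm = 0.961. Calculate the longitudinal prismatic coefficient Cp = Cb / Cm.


Formula: Cp = Cb / Cm
Substituting: Cp = 0.604 / 0.961
Result: Cp ≈ 0.62851 (5 s.f.)

0.62851


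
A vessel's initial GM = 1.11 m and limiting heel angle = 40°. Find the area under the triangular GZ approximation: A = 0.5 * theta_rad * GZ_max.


Formula: GZ_max = GM * sin(theta); Area = 0.5 * theta_rad * GZ_max
Step 1 — GZ_max = 1.11 * sin(40°) = 1.11 * 0.642788 = 0.713495 m
Step 2 — theta_rad = 40 * pi/180 = 0.698132 rad
Step 3 — Area = 0.5 * 0.698132 * 0.713495 ≈ 0.24906 m·rad (5 s.f.)

0.24906 m·rad


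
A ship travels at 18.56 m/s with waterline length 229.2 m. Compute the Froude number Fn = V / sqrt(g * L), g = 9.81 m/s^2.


Formula: Fn = V / sqrt(g * L)
Step 1 — g * L = 9.81 * 229.2 = 2248.452
Step 2 — sqrt(g * L) = sqrt(2248.452) = 47.417845
Step 3 — Fn = 18.56 / 47.417845 ≈ 0.39141 (5 s.f.)

0.39141


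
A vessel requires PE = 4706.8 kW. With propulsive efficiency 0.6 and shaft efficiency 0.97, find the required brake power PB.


Formula: PB = PE / (eta_D * eta_S)
Step 1 — combined efficiency = eta_D * eta_S = 0.6 * 0.97 = 0.582
Step 2 — PB = 4706.8 / 0.582 ≈ 8087.3 kW (5 s.f.)

8087.3 kW


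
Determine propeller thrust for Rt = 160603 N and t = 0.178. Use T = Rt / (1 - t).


Formula: T = Rt / (1 - t)
Step 1 — (1 - t) = 1 - 0.178 = 0.822
Step 2 — T = 160603 / 0.822 ≈ 195380 N (5 s.f.)

195380 N


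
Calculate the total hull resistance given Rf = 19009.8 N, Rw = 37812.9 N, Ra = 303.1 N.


Formula: Rt = Rf + Rw + Ra
Substituting: Rt = 19009.8 + 37812.9 + 303.1
Result: Rt = 57125.8 N

57125.8 N


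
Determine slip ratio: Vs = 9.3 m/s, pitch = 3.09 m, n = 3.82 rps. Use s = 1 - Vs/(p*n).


Formula: s = 1 - Vs / (p * n)
Step 1 — p * n = 3.09 * 3.82 = 11.8038
Step 2 — Vs / (p*n) = 9.3 / 11.8038 = 0.787882 (6 d.p.)
Step 3 — s = 1 - 0.787882 = 0.212118

0.212118


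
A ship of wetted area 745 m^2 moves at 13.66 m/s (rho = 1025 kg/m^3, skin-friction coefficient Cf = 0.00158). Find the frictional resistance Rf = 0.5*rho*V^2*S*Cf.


Formula: Rf = 0.5 * rho * V^2 * S * Cf
Step 1 — V^2 = 13.66^2 = 186.5956
Step 2 — 0.5 * rho * V^2 = 0.5 * 1025 * 186.5956 = 95630.245
Step 3 — Rf = 95630.245 * 745 * 0.00158 ≈ 112570 N (5 s.f.)

112570 N


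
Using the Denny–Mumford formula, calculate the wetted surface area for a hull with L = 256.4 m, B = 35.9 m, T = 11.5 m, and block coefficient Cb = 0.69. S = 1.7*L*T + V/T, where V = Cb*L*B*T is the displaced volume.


Formula: S = 1.7*L*T + V/T with V = Cb*L*B*T, i.e. S = L * (1.7*T + Cb*B)
Step 1 — 1.7*T = 1.7 * 11.5 = 19.55 m
Step 2 — Cb*B = 0.69 * 35.9 = 24.771 m
Step 3 — 1.7*T + Cb*B = 19.55 + 24.771 = 44.321 m
Step 4 — S = 256.4 * 44.321 ≈ 11364 m^2 (5 s.f.)

11364 m^2


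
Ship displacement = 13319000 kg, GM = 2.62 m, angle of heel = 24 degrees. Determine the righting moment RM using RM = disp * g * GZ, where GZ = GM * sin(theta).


Formula: GZ = GM * sin(theta); RM = disp * g * GZ
Step 1 — GZ = 2.62 * sin(24°) = 2.62 * 0.406737 = 1.065651 m
Step 2 — RM = 13319000 * 9.81 * 1.065651 ≈ 139240000 N·m (5 s.f.)

139240000 N·m


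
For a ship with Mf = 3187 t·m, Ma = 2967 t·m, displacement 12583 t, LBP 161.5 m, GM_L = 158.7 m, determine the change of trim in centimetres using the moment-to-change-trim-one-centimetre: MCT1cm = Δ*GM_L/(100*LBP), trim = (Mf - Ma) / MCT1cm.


Formula: net trimming moment = Mf - Ma; MCT1cm = Δ*GM_L/(100*LBP); trim = net moment / MCT1cm
Step 1 — net trimming moment = 3187 - 2967 = 220 t·m
Step 2 — MCT1cm = 12583 * 158.7 / (100 * 161.5) = 123.6484 t·m/cm
Step 3 — trim = 220 / 123.6484 ≈ 1.7792 cm (5 s.f.)

1.7792 cm


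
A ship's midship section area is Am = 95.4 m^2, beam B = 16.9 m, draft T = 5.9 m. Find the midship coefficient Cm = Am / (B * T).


Formula: Cm = Am / (B * T)
Step 1 — B * T = 16.9 * 5.9 = 99.71 m^2
Step 2 — Cm = 95.4 / 99.71 ≈ 0.95677 (5 s.f.)

0.95677


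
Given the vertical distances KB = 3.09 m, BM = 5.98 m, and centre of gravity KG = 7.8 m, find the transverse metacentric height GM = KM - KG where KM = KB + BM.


Formula: GM = KB + BM - KG
Step 1 — KM = KB + BM = 3.09 + 5.98 = 9.07 m
Step 2 — GM = KM - KG = 9.07 - 7.8 = 1.27 m

1.27 m


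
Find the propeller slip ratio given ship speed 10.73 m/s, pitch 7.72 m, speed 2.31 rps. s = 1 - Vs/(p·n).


Formula: s = 1 - Vs / (p * n)
Step 1 — p * n = 7.72 * 2.31 = 17.8332
Step 2 — Vs / (p*n) = 10.73 / 17.8332 = 0.601687 (6 d.p.)
Step 3 — s = 1 - 0.601687 = 0.398313

0.398313


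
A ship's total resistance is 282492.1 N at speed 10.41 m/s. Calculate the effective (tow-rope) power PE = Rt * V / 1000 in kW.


Formula: PE = Rt * V / 1000 (kW)
Step 1 — PE (W) = 282492.1 * 10.41 = 2940742.761 W
Step 2 — PE (kW) = 2940742.761 / 1000 ≈ 2940.7 kW (5 s.f.)

2940.7 kW


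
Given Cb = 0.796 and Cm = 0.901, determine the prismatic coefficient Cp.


Formula: Cp = Cb / Cm
Substituting: Cp = 0.796 / 0.901
Result: Cp ≈ 0.88346 (5 s.f.)

0.88346


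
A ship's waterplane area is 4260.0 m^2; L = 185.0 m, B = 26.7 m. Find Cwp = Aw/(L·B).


Formula: Cwp = Aw / (L * B)
Step 1 — L * B = 185.0 * 26.7 = 4939.5 m^2
Step 2 — Cwp = 4260.0 / 4939.5 ≈ 0.86244 (5 s.f.)

0.86244


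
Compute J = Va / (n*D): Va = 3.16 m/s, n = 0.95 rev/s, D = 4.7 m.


Formula: J = Va / (n * D)
Step 1 — n * D = 0.95 * 4.7 = 4.465
Step 2 — J = 3.16 / 4.465 ≈ 0.70773 (5 s.f.)

0.70773


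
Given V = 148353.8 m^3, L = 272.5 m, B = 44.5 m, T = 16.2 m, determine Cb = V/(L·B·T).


Formula: Cb = V / (L * B * T)
Step 1 — L * B * T = 272.5 * 44.5 * 16.2 = 196445.25 m^3
Step 2 — Cb = 148353.8 / 196445.25 ≈ 0.75519 (5 s.f.)

0.75519


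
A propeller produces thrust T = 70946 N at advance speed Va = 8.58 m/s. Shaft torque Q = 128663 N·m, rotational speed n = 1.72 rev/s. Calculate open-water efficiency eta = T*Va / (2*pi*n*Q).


Formula: eta = T * Va / (2 * pi * n * Q)
Step 1 — numerator = T * Va = 70946 * 8.58 = 608716.68
Step 2 — 2 * pi * n = 2 * pi * 1.72 = 10.807079
Step 3 — denominator = 10.807079 * 128663 = 1390471.21
Step 4 — eta = 608716.68 / 1390471.21 ≈ 0.43778 (5 s.f.)

0.43778


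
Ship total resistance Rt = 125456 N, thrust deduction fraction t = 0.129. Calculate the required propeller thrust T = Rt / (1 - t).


Formula: T = Rt / (1 - t)
Step 1 — (1 - t) = 1 - 0.129 = 0.871
Step 2 — T = 125456 / 0.871 ≈ 144040 N (5 s.f.)

144040 N


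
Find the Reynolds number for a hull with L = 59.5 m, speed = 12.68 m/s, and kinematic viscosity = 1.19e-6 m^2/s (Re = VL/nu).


Formula: Re = V * L / nu
Step 1 — V * L = 12.68 * 59.5 = 754.46 m^2/s
Step 2 — Re = 754.46 / 1.19e-6 = 6.34e+08

6.34e+08


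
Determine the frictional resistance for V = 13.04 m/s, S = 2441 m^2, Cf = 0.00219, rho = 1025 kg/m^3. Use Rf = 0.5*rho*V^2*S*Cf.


Formula: Rf = 0.5 * rho * V^2 * S * Cf
Step 1 — V^2 = 13.04^2 = 170.0416
Step 2 — 0.5 * rho * V^2 = 0.5 * 1025 * 170.0416 = 87146.32
Step 3 — Rf = 87146.32 * 2441 * 0.00219 ≈ 465870 N (5 s.f.)

465870 N


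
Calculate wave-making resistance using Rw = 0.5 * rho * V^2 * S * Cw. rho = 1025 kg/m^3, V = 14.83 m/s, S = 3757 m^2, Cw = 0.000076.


Formula: Rw = 0.5 * rho * V^2 * S * Cw
Step 1 — V^2 = 14.83^2 = 219.9289
Step 2 — 0.5 * rho * V^2 = 0.5 * 1025 * 219.9289 = 112713.56125
Step 3 — Rw = 112713.56125 * 3757 * 0.000076 ≈ 32183 N (5 s.f.)

32183 N


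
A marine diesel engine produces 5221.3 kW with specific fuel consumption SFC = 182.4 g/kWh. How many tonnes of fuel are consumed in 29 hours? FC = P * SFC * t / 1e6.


Formula: FC (tonnes) = P * SFC * t / 1,000,000
Step 1 — P * SFC * t = 5221.3 * 182.4 * 29 = 27618588.48 g
Step 2 — FC (tonnes) = 27618588.48 / 1,000,000 ≈ 27.619 tonnes (5 s.f.)

27.619 tonnes


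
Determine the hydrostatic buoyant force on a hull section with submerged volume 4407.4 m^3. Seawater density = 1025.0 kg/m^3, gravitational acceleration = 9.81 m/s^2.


Formula: Fb = rho * g * V
Substituting: Fb = 1025.0 * 9.81 * 4407.4
Intermediate: 1025.0 * 9.81 = 10055.25
Result: Fb = 10055.25 * 4407.4 ≈ 44318000 N (5 s.f.)

44318000 N


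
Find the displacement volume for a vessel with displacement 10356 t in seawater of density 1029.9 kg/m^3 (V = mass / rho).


Formula: V = mass / rho
Step 1 — convert tonnes to kg: 10356 t * 1000 = 10356000 kg
Step 2 — V = 10356000 / 1029.9 ≈ 10055 m^3 (5 s.f.)

10055 m^3


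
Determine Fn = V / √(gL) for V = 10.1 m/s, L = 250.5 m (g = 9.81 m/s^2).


Formula: Fn = V / sqrt(g * L)
Step 1 — g * L = 9.81 * 250.5 = 2457.405
Step 2 — sqrt(g * L) = sqrt(2457.405) = 49.57222
Step 3 — Fn = 10.1 / 49.57222 ≈ 0.20374 (5 s.f.)

0.20374


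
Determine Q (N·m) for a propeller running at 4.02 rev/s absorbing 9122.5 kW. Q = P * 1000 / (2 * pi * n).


Formula: Q = P_W / (2 * pi * n)
Step 1 — P_W = 9122.5 kW * 1000 = 9122500.0 W
Step 2 — 2 * pi * n = 2 * pi * 4.02 = 25.258405
Step 3 — Q = 9122500.0 / 25.258405 ≈ 361170 N·m (5 s.f.)

361170 N·m


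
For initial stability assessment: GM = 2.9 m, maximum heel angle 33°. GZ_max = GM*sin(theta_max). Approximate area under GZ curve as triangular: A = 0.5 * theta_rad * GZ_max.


Formula: GZ_max = GM * sin(theta); Area = 0.5 * theta_rad * GZ_max
Step 1 — GZ_max = 2.9 * sin(33°) = 2.9 * 0.544639 = 1.579453 m
Step 2 — theta_rad = 33 * pi/180 = 0.575959 rad
Step 3 — Area = 0.5 * 0.575959 * 1.579453 ≈ 0.45485 m·rad (5 s.f.)

0.45485 m·rad


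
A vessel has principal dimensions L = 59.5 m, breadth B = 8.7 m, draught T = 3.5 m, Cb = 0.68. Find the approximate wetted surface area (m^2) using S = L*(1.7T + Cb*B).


Formula: S = 1.7*L*T + V/T with V = Cb*L*B*T, i.e. S = L * (1.7*T + Cb*B)
Step 1 — 1.7*T = 1.7 * 3.5 = 5.95 m
Step 2 — Cb*B = 0.68 * 8.7 = 5.916 m
Step 3 — 1.7*T + Cb*B = 5.95 + 5.916 = 11.866 m
Step 4 — S = 59.5 * 11.866 ≈ 706.03 m^2 (5 s.f.)

706.03 m^2


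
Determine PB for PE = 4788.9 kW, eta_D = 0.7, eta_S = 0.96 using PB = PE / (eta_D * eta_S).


Formula: PB = PE / (eta_D * eta_S)
Step 1 — combined efficiency = eta_D * eta_S = 0.7 * 0.96 = 0.672
Step 2 — PB = 4788.9 / 0.672 ≈ 7126.3 kW (5 s.f.)

7126.3 kW


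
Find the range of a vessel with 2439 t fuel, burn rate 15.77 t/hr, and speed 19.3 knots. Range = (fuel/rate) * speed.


Formula: endurance = fuel / rate; range = endurance * speed
Step 1 — endurance = 2439 / 15.77 = 154.6607 hours
Step 2 — range = 154.6607 * 19.3 ≈ 2985.0 nautical miles (5 s.f.)

2985.0 NM


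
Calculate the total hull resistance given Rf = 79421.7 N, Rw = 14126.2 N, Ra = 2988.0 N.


Formula: Rt = Rf + Rw + Ra
Substituting: Rt = 79421.7 + 14126.2 + 2988.0
Result: Rt = 96535.9 N

96535.9 N


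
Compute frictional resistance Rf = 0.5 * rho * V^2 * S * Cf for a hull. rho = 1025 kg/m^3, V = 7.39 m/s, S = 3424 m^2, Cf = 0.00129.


Formula: Rf = 0.5 * rho * V^2 * S * Cf
Step 1 — V^2 = 7.39^2 = 54.6121
Step 2 — 0.5 * rho * V^2 = 0.5 * 1025 * 54.6121 = 27988.70125
Step 3 — Rf = 27988.70125 * 3424 * 0.00129 ≈ 123620 N (5 s.f.)

123620 N


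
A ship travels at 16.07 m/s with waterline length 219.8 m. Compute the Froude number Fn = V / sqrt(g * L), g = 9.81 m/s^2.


Formula: Fn = V / sqrt(g * L)
Step 1 — g * L = 9.81 * 219.8 = 2156.238
Step 2 — sqrt(g * L) = sqrt(2156.238) = 46.43531
Step 3 — Fn = 16.07 / 46.43531 ≈ 0.34607 (5 s.f.)

0.34607


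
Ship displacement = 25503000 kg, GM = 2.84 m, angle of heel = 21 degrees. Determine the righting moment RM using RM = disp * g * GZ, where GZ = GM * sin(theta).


Formula: GZ = GM * sin(theta); RM = disp * g * GZ
Step 1 — GZ = 2.84 * sin(21°) = 2.84 * 0.358368 = 1.017765 m
Step 2 — RM = 25503000 * 9.81 * 1.017765 ≈ 254630000 N·m (5 s.f.)

254630000 N·m


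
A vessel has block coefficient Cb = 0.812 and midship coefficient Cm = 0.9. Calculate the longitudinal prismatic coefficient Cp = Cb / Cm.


Formula: Cp = Cb / Cm
Substituting: Cp = 0.812 / 0.9
Result: Cp ≈ 0.90222 (5 s.f.)

0.90222


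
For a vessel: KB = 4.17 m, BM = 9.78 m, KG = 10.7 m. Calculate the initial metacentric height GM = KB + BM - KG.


Formula: GM = KB + BM - KG
Step 1 — KM = KB + BM = 4.17 + 9.78 = 13.95 m
Step 2 — GM = KM - KG = 13.95 - 10.7 = 3.25 m

3.25 m


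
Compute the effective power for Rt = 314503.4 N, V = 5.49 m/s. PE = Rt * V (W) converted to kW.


Formula: PE = Rt * V / 1000 (kW)
Step 1 — PE (W) = 314503.4 * 5.49 = 1726623.666 W
Step 2 — PE (kW) = 1726623.666 / 1000 ≈ 1726.6 kW (5 s.f.)

1726.6 kW


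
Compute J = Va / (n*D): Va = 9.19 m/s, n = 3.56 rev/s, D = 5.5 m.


Formula: J = Va / (n * D)
Step 1 — n * D = 3.56 * 5.5 = 19.58
Step 2 — J = 9.19 / 19.58 ≈ 0.46936 (5 s.f.)

0.46936


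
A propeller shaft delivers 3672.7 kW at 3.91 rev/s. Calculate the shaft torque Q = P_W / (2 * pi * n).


Formula: Q = P_W / (2 * pi * n)
Step 1 — P_W = 3672.7 kW * 1000 = 3672700.0 W
Step 2 — 2 * pi * n = 2 * pi * 3.91 = 24.567255
Step 3 — Q = 3672700.0 / 24.567255 ≈ 149500 N·m (5 s.f.)

149500 N·m


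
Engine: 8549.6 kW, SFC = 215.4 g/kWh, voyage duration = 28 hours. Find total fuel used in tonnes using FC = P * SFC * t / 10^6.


Formula: FC (tonnes) = P * SFC * t / 1,000,000
Step 1 — P * SFC * t = 8549.6 * 215.4 * 28 = 51564347.52 g
Step 2 — FC (tonnes) = 51564347.52 / 1,000,000 ≈ 51.564 tonnes (5 s.f.)

51.564 tonnes


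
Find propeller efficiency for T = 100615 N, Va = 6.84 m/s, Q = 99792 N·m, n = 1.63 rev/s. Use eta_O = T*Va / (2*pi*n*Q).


Formula: eta = T * Va / (2 * pi * n * Q)
Step 1 — numerator = T * Va = 100615 * 6.84 = 688206.6
Step 2 — 2 * pi * n = 2 * pi * 1.63 = 10.241592
Step 3 — denominator = 10.241592 * 99792 = 1022028.95
Step 4 — eta = 688206.6 / 1022028.95 ≈ 0.67337 (5 s.f.)

0.67337


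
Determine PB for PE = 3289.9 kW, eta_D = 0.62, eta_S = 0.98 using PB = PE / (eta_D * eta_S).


Formula: PB = PE / (eta_D * eta_S)
Step 1 — combined efficiency = eta_D * eta_S = 0.62 * 0.98 = 0.6076
Step 2 — PB = 3289.9 / 0.6076 ≈ 5414.6 kW (5 s.f.)

5414.6 kW


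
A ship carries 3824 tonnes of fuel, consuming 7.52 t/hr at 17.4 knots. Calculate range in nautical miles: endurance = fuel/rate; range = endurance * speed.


Formula: endurance = fuel / rate; range = endurance * speed
Step 1 — endurance = 3824 / 7.52 = 508.5106 hours
Step 2 — range = 508.5106 * 17.4 ≈ 8848.1 nautical miles (5 s.f.)

8848.1 NM


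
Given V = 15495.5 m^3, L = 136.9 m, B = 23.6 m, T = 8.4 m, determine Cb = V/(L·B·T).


Formula: Cb = V / (L * B * T)
Step 1 — L * B * T = 136.9 * 23.6 * 8.4 = 27139.056 m^3
Step 2 — Cb = 15495.5 / 27139.056 ≈ 0.57097 (5 s.f.)

0.57097


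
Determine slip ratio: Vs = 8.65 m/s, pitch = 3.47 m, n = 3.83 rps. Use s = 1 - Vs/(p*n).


Formula: s = 1 - Vs / (p * n)
Step 1 — p * n = 3.47 * 3.83 = 13.2901
Step 2 — Vs / (p*n) = 8.65 / 13.2901 = 0.65086 (6 d.p.)
Step 3 — s = 1 - 0.65086 = 0.34914

0.34914


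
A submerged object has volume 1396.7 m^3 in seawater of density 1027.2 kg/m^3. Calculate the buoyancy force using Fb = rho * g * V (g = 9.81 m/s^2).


Formula: Fb = rho * g * V
Substituting: Fb = 1027.2 * 9.81 * 1396.7
Intermediate: 1027.2 * 9.81 = 10076.832
Result: Fb = 10076.832 * 1396.7 ≈ 14074000 N (5 s.f.)

14074000 N


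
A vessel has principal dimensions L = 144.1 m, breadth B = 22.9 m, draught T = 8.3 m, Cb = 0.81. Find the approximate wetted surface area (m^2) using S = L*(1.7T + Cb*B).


Formula: S = 1.7*L*T + V/T with V = Cb*L*B*T, i.e. S = L * (1.7*T + Cb*B)
Step 1 — 1.7*T = 1.7 * 8.3 = 14.11 m
Step 2 — Cb*B = 0.81 * 22.9 = 18.549 m
Step 3 — 1.7*T + Cb*B = 14.11 + 18.549 = 32.659 m
Step 4 — S = 144.1 * 32.659 ≈ 4706.2 m^2 (5 s.f.)

4706.2 m^2


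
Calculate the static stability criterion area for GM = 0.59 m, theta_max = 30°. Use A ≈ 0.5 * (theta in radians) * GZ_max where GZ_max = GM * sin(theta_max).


Formula: GZ_max = GM * sin(theta); Area = 0.5 * theta_rad * GZ_max
Step 1 — GZ_max = 0.59 * sin(30°) = 0.59 * 0.5 = 0.295 m
Step 2 — theta_rad = 30 * pi/180 = 0.523599 rad
Step 3 — Area = 0.5 * 0.523599 * 0.295 ≈ 0.077231 m·rad (5 s.f.)

0.077231 m·rad


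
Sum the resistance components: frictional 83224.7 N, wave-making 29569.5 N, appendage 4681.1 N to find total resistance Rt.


Formula: Rt = Rf + Rw + Ra
Substituting: Rt = 83224.7 + 29569.5 + 4681.1
Result: Rt = 117475.3 N

117475.3 N


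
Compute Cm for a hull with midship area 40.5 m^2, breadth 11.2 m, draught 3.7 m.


Formula: Cm = Am / (B * T)
Step 1 — B * T = 11.2 * 3.7 = 41.44 m^2
Step 2 — Cm = 40.5 / 41.44 ≈ 0.97732 (5 s.f.)

0.97732


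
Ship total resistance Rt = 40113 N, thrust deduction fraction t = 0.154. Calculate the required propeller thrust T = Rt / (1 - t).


Formula: T = Rt / (1 - t)
Step 1 — (1 - t) = 1 - 0.154 = 0.846
Step 2 — T = 40113 / 0.846 ≈ 47415 N (5 s.f.)

47415 N


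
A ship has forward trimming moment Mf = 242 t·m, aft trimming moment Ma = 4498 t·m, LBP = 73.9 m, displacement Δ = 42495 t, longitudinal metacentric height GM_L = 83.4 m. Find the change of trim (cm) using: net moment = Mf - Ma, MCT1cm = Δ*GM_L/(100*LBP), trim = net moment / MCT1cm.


Formula: net trimming moment = Mf - Ma; MCT1cm = Δ*GM_L/(100*LBP); trim = net moment / MCT1cm
Step 1 — net trimming moment = 242 - 4498 = -4256 t·m
Step 2 — MCT1cm = 42495 * 83.4 / (100 * 73.9) = 479.5782 t·m/cm
Step 3 — trim = -4256 / 479.5782 ≈ -8.8745 cm (5 s.f.)

-8.8745 cm


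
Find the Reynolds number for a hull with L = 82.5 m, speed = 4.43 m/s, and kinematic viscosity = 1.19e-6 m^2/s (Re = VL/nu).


Formula: Re = V * L / nu
Step 1 — V * L = 4.43 * 82.5 = 365.475 m^2/s
Step 2 — Re = 365.475 / 1.19e-6 = 3.07e+08

3.07e+08


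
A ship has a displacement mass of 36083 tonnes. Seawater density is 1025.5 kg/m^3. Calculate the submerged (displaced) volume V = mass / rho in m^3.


Formula: V = mass / rho
Step 1 — convert tonnes to kg: 36083 t * 1000 = 36083000 kg
Step 2 — V = 36083000 / 1025.5 ≈ 35186 m^3 (5 s.f.)

35186 m^3


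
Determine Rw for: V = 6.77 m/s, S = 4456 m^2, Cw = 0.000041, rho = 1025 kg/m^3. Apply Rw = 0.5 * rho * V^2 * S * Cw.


Formula: Rw = 0.5 * rho * V^2 * S * Cw
Step 1 — V^2 = 6.77^2 = 45.8329
Step 2 — 0.5 * rho * V^2 = 0.5 * 1025 * 45.8329 = 23489.36125
Step 3 — Rw = 23489.36125 * 4456 * 0.000041 ≈ 4291.4 N (5 s.f.)

4291.4 N


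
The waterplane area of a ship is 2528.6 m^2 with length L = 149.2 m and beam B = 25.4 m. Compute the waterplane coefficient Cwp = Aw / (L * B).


Formula: Cwp = Aw / (L * B)
Step 1 — L * B = 149.2 * 25.4 = 3789.68 m^2
Step 2 — Cwp = 2528.6 / 3789.68 ≈ 0.66723 (5 s.f.)

0.66723


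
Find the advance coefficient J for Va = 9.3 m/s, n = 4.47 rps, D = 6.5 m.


Formula: J = Va / (n * D)
Step 1 — n * D = 4.47 * 6.5 = 29.055
Step 2 — J = 9.3 / 29.055 ≈ 0.32008 (5 s.f.)

0.32008


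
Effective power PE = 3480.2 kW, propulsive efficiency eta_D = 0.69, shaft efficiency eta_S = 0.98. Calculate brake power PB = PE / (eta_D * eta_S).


Formula: PB = PE / (eta_D * eta_S)
Step 1 — combined efficiency = eta_D * eta_S = 0.69 * 0.98 = 0.6762
Step 2 — PB = 3480.2 / 0.6762 ≈ 5146.7 kW (5 s.f.)

5146.7 kW


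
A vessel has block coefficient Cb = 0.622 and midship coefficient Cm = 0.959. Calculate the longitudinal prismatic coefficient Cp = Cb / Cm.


Formula: Cp = Cb / Cm
Substituting: Cp = 0.622 / 0.959
Result: Cp ≈ 0.64859 (5 s.f.)

0.64859


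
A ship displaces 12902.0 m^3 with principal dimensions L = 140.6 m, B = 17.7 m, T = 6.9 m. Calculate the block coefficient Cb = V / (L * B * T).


Formula: Cb = V / (L * B * T)
Step 1 — L * B * T = 140.6 * 17.7 * 6.9 = 17171.478 m^3
Step 2 — Cb = 12902.0 / 17171.478 ≈ 0.75136 (5 s.f.)

0.75136


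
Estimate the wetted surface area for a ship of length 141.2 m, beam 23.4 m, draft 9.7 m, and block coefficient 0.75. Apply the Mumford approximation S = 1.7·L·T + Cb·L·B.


Formula: S = 1.7*L*T + V/T with V = Cb*L*B*T, i.e. S = L * (1.7*T + Cb*B)
Step 1 — 1.7*T = 1.7 * 9.7 = 16.49 m
Step 2 — Cb*B = 0.75 * 23.4 = 17.55 m
Step 3 — 1.7*T + Cb*B = 16.49 + 17.55 = 34.04 m
Step 4 — S = 141.2 * 34.04 ≈ 4806.4 m^2 (5 s.f.)

4806.4 m^2


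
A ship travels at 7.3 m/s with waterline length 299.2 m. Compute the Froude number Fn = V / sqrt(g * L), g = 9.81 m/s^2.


Formula: Fn = V / sqrt(g * L)
Step 1 — g * L = 9.81 * 299.2 = 2935.152
Step 2 — sqrt(g * L) = sqrt(2935.152) = 54.177043
Step 3 — Fn = 7.3 / 54.177043 ≈ 0.13474 (5 s.f.)

0.13474


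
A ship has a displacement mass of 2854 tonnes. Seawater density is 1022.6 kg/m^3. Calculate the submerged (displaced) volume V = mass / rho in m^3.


Formula: V = mass / rho
Step 1 — convert tonnes to kg: 2854 t * 1000 = 2854000 kg
Step 2 — V = 2854000 / 1022.6 ≈ 2790.9 m^3 (5 s.f.)

2790.9 m^3


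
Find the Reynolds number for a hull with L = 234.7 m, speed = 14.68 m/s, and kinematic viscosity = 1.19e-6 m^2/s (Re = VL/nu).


Formula: Re = V * L / nu
Step 1 — V * L = 14.68 * 234.7 = 3445.396 m^2/s
Step 2 — Re = 3445.396 / 1.19e-6 = 2.90e+09

2.90e+09


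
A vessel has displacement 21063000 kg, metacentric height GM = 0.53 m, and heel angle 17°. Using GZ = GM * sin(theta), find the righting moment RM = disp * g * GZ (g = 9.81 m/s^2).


Formula: GZ = GM * sin(theta); RM = disp * g * GZ
Step 1 — GZ = 0.53 * sin(17°) = 0.53 * 0.292372 = 0.154957 m
Step 2 — RM = 21063000 * 9.81 * 0.154957 ≈ 32018000 N·m (5 s.f.)

32018000 N·m


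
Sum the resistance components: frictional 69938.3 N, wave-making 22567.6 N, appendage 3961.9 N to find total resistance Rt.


Formula: Rt = Rf + Rw + Ra
Substituting: Rt = 69938.3 + 22567.6 + 3961.9
Result: Rt = 96467.8 N

96467.8 N


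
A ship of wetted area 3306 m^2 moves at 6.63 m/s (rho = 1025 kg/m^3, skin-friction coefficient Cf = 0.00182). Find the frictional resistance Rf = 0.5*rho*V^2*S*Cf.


Formula: Rf = 0.5 * rho * V^2 * S * Cf
Step 1 — V^2 = 6.63^2 = 43.9569
Step 2 — 0.5 * rho * V^2 = 0.5 * 1025 * 43.9569 = 22527.91125
Step 3 — Rf = 22527.91125 * 3306 * 0.00182 ≈ 135550 N (5 s.f.)

135550 N


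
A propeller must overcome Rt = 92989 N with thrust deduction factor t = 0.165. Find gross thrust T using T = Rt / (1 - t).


Formula: T = Rt / (1 - t)
Step 1 — (1 - t) = 1 - 0.165 = 0.835
Step 2 — T = 92989 / 0.835 ≈ 111360 N (5 s.f.)

111360 N


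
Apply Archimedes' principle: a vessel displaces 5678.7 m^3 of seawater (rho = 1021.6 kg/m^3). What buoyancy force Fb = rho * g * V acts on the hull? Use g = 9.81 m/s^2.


Formula: Fb = rho * g * V
Substituting: Fb = 1021.6 * 9.81 * 5678.7
Intermediate: 1021.6 * 9.81 = 10021.896
Result: Fb = 10021.896 * 5678.7 ≈ 56911000 N (5 s.f.)

56911000 N


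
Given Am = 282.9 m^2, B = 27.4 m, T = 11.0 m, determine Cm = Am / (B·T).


Formula: Cm = Am / (B * T)
Step 1 — B * T = 27.4 * 11.0 = 301.4 m^2
Step 2 — Cm = 282.9 / 301.4 ≈ 0.93862 (5 s.f.)

0.93862


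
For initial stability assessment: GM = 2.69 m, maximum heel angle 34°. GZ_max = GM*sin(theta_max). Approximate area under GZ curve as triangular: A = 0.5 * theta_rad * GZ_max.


Formula: GZ_max = GM * sin(theta); Area = 0.5 * theta_rad * GZ_max
Step 1 — GZ_max = 2.69 * sin(34°) = 2.69 * 0.559193 = 1.504229 m
Step 2 — theta_rad = 34 * pi/180 = 0.593412 rad
Step 3 — Area = 0.5 * 0.593412 * 1.504229 ≈ 0.44631 m·rad (5 s.f.)

0.44631 m·rad


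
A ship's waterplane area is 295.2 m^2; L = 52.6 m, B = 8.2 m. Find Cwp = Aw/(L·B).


Formula: Cwp = Aw / (L * B)
Step 1 — L * B = 52.6 * 8.2 = 431.32 m^2
Step 2 — Cwp = 295.2 / 431.32 ≈ 0.68441 (5 s.f.)

0.68441


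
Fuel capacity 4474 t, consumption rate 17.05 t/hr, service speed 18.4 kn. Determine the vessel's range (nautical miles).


Formula: endurance = fuel / rate; range = endurance * speed
Step 1 — endurance = 4474 / 17.05 = 262.4047 hours
Step 2 — range = 262.4047 * 18.4 ≈ 4828.2 nautical miles (5 s.f.)

4828.2 NM


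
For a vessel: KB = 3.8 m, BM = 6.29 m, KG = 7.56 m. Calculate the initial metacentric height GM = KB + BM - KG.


Formula: GM = KB + BM - KG
Step 1 — KM = KB + BM = 3.8 + 6.29 = 10.09 m
Step 2 — GM = KM - KG = 10.09 - 7.56 = 2.53 m

2.53 m


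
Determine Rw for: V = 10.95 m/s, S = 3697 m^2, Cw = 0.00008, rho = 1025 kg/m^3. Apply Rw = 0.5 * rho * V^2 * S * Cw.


Formula: Rw = 0.5 * rho * V^2 * S * Cw
Step 1 — V^2 = 10.95^2 = 119.9025
Step 2 — 0.5 * rho * V^2 = 0.5 * 1025 * 119.9025 = 61450.03125
Step 3 — Rw = 61450.03125 * 3697 * 0.00008 ≈ 18174 N (5 s.f.)

18174 N


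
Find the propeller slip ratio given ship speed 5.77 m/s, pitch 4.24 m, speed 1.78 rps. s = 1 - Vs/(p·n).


Formula: s = 1 - Vs / (p * n)
Step 1 — p * n = 4.24 * 1.78 = 7.5472
Step 2 — Vs / (p*n) = 5.77 / 7.5472 = 0.764522 (6 d.p.)
Step 3 — s = 1 - 0.764522 = 0.235478

0.235478


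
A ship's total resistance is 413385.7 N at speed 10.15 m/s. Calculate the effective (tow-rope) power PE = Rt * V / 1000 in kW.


Formula: PE = Rt * V / 1000 (kW)
Step 1 — PE (W) = 413385.7 * 10.15 = 4195864.855 W
Step 2 — PE (kW) = 4195864.855 / 1000 ≈ 4195.9 kW (5 s.f.)

4195.9 kW


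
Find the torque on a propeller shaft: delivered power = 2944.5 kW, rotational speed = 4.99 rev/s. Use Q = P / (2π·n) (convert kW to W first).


Formula: Q = P_W / (2 * pi * n)
Step 1 — P_W = 2944.5 kW * 1000 = 2944500.0 W
Step 2 — 2 * pi * n = 2 * pi * 4.99 = 31.353095
Step 3 — Q = 2944500.0 / 31.353095 ≈ 93914 N·m (5 s.f.)

93914 N·m


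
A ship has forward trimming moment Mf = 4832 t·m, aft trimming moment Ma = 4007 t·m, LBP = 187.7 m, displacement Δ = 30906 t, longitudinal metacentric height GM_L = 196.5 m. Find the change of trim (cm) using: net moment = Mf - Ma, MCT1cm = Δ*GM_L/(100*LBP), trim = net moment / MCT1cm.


Formula: net trimming moment = Mf - Ma; MCT1cm = Δ*GM_L/(100*LBP); trim = net moment / MCT1cm
Step 1 — net trimming moment = 4832 - 4007 = 825 t·m
Step 2 — MCT1cm = 30906 * 196.5 / (100 * 187.7) = 323.5498 t·m/cm
Step 3 — trim = 825 / 323.5498 ≈ 2.5498 cm (5 s.f.)

2.5498 cm


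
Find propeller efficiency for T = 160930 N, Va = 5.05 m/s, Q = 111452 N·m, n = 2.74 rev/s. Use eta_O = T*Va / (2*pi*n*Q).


Formula: eta = T * Va / (2 * pi * n * Q)
Step 1 — numerator = T * Va = 160930 * 5.05 = 812696.5
Step 2 — 2 * pi * n = 2 * pi * 2.74 = 17.215928
Step 3 — denominator = 17.215928 * 111452 = 1918749.61
Step 4 — eta = 812696.5 / 1918749.61 ≈ 0.42356 (5 s.f.)

0.42356


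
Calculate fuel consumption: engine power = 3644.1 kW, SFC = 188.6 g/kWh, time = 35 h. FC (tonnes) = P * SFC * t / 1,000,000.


Formula: FC (tonnes) = P * SFC * t / 1,000,000
Step 1 — P * SFC * t = 3644.1 * 188.6 * 35 = 24054704.1 g
Step 2 — FC (tonnes) = 24054704.1 / 1,000,000 ≈ 24.055 tonnes (5 s.f.)

24.055 tonnes


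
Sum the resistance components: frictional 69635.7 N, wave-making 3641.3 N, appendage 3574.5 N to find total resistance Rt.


Formula: Rt = Rf + Rw + Ra
Substituting: Rt = 69635.7 + 3641.3 + 3574.5
Result: Rt = 76851.5 N

76851.5 N


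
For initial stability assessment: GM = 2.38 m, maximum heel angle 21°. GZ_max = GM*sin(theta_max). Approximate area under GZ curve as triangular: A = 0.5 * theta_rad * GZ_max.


Formula: GZ_max = GM * sin(theta); Area = 0.5 * theta_rad * GZ_max
Step 1 — GZ_max = 2.38 * sin(21°) = 2.38 * 0.358368 = 0.852916 m
Step 2 — theta_rad = 21 * pi/180 = 0.366519 rad
Step 3 — Area = 0.5 * 0.366519 * 0.852916 ≈ 0.15630 m·rad (5 s.f.)

0.15630 m·rad


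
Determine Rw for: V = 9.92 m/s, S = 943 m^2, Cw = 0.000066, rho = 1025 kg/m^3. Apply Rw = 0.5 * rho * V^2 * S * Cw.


Formula: Rw = 0.5 * rho * V^2 * S * Cw
Step 1 — V^2 = 9.92^2 = 98.4064
Step 2 — 0.5 * rho * V^2 = 0.5 * 1025 * 98.4064 = 50433.28
Step 3 — Rw = 50433.28 * 943 * 0.000066 ≈ 3138.9 N (5 s.f.)

3138.9 N


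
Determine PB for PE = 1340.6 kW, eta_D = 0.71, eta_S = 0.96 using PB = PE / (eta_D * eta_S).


Formula: PB = PE / (eta_D * eta_S)
Step 1 — combined efficiency = eta_D * eta_S = 0.71 * 0.96 = 0.6816
Step 2 — PB = 1340.6 / 0.6816 ≈ 1966.8 kW (5 s.f.)

1966.8 kW


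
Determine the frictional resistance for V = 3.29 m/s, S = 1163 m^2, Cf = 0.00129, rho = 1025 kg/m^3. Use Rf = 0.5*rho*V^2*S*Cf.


Formula: Rf = 0.5 * rho * V^2 * S * Cf
Step 1 — V^2 = 3.29^2 = 10.8241
Step 2 — 0.5 * rho * V^2 = 0.5 * 1025 * 10.8241 = 5547.35125
Step 3 — Rf = 5547.35125 * 1163 * 0.00129 ≈ 8322.5 N (5 s.f.)

8322.5 N


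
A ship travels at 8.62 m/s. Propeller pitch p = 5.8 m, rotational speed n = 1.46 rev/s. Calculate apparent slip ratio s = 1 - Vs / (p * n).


Formula: s = 1 - Vs / (p * n)
Step 1 — p * n = 5.8 * 1.46 = 8.468
Step 2 — Vs / (p*n) = 8.62 / 8.468 = 1.01795 (6 d.p.)
Step 3 — s = 1 - 1.01795 = -0.01795

-0.01795


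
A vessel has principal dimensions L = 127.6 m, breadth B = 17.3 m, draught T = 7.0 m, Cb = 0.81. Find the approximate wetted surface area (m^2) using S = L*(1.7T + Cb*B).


Formula: S = 1.7*L*T + V/T with V = Cb*L*B*T, i.e. S = L * (1.7*T + Cb*B)
Step 1 — 1.7*T = 1.7 * 7.0 = 11.9 m
Step 2 — Cb*B = 0.81 * 17.3 = 14.013 m
Step 3 — 1.7*T + Cb*B = 11.9 + 14.013 = 25.913 m
Step 4 — S = 127.6 * 25.913 ≈ 3306.5 m^2 (5 s.f.)

3306.5 m^2


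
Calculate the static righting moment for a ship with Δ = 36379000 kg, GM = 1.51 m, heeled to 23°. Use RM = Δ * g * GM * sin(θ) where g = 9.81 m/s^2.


Formula: GZ = GM * sin(theta); RM = disp * g * GZ
Step 1 — GZ = 1.51 * sin(23°) = 1.51 * 0.390731 = 0.590004 m
Step 2 — RM = 36379000 * 9.81 * 0.590004 ≈ 210560000 N·m (5 s.f.)

210560000 N·m


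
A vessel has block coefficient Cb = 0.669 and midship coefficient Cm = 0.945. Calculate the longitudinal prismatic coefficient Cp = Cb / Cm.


Formula: Cp = Cb / Cm
Substituting: Cp = 0.669 / 0.945
Result: Cp ≈ 0.70794 (5 s.f.)

0.70794


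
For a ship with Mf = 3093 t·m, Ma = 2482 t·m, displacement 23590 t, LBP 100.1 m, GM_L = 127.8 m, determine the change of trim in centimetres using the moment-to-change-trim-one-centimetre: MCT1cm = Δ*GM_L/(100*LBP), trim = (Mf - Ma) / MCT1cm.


Formula: net trimming moment = Mf - Ma; MCT1cm = Δ*GM_L/(100*LBP); trim = net moment / MCT1cm
Step 1 — net trimming moment = 3093 - 2482 = 611 t·m
Step 2 — MCT1cm = 23590 * 127.8 / (100 * 100.1) = 301.179 t·m/cm
Step 3 — trim = 611 / 301.179 ≈ 2.0287 cm (5 s.f.)

2.0287 cm


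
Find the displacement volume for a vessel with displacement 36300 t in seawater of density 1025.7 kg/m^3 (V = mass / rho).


Formula: V = mass / rho
Step 1 — convert tonnes to kg: 36300 t * 1000 = 36300000 kg
Step 2 — V = 36300000 / 1025.7 ≈ 35390 m^3 (5 s.f.)

35390 m^3


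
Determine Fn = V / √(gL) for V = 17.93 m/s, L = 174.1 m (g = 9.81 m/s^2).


Formula: Fn = V / sqrt(g * L)
Step 1 — g * L = 9.81 * 174.1 = 1707.921
Step 2 — sqrt(g * L) = sqrt(1707.921) = 41.327001
Step 3 — Fn = 17.93 / 41.327001 ≈ 0.43386 (5 s.f.)

0.43386


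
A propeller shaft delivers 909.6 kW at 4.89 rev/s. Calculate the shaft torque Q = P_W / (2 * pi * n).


Formula: Q = P_W / (2 * pi * n)
Step 1 — P_W = 909.6 kW * 1000 = 909600.0 W
Step 2 — 2 * pi * n = 2 * pi * 4.89 = 30.724776
Step 3 — Q = 909600.0 / 30.724776 ≈ 29605 N·m (5 s.f.)

29605 N·m


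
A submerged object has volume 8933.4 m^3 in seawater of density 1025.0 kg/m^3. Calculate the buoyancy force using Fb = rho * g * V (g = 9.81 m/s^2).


Formula: Fb = rho * g * V
Substituting: Fb = 1025.0 * 9.81 * 8933.4
Intermediate: 1025.0 * 9.81 = 10055.25
Result: Fb = 10055.25 * 8933.4 ≈ 89828000 N (5 s.f.)

89828000 N


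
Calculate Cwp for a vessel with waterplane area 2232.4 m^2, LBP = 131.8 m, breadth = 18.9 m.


Formula: Cwp = Aw / (L * B)
Step 1 — L * B = 131.8 * 18.9 = 2491.02 m^2
Step 2 — Cwp = 2232.4 / 2491.02 ≈ 0.89618 (5 s.f.)

0.89618


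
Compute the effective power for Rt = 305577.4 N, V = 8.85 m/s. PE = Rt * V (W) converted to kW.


Formula: PE = Rt * V / 1000 (kW)
Step 1 — PE (W) = 305577.4 * 8.85 = 2704359.99 W
Step 2 — PE (kW) = 2704359.99 / 1000 ≈ 2704.4 kW (5 s.f.)

2704.4 kW


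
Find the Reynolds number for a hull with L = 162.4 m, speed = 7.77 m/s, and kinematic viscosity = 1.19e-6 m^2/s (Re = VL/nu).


Formula: Re = V * L / nu
Step 1 — V * L = 7.77 * 162.4 = 1261.848 m^2/s
Step 2 — Re = 1261.848 / 1.19e-6 = 1.06e+09

1.06e+09


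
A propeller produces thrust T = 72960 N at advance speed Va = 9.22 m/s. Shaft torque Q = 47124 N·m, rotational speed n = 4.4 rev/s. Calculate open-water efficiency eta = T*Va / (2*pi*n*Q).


Formula: eta = T * Va / (2 * pi * n * Q)
Step 1 — numerator = T * Va = 72960 * 9.22 = 672691.2
Step 2 — 2 * pi * n = 2 * pi * 4.4 = 27.646015
Step 3 — denominator = 27.646015 * 47124 = 1302790.81
Step 4 — eta = 672691.2 / 1302790.81 ≈ 0.51635 (5 s.f.)

0.51635


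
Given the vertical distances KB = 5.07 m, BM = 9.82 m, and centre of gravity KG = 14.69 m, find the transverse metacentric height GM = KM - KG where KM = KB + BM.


Formula: GM = KB + BM - KG
Step 1 — KM = KB + BM = 5.07 + 9.82 = 14.89 m
Step 2 — GM = KM - KG = 14.89 - 14.69 = 0.2 m

0.2 m


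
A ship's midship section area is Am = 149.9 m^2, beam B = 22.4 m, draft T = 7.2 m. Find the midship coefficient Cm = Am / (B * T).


Formula: Cm = Am / (B * T)
Step 1 — B * T = 22.4 * 7.2 = 161.28 m^2
Step 2 — Cm = 149.9 / 161.28 ≈ 0.92944 (5 s.f.)

0.92944


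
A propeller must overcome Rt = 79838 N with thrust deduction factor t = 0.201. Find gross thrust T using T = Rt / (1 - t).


Formula: T = Rt / (1 - t)
Step 1 — (1 - t) = 1 - 0.201 = 0.799
Step 2 — T = 79838 / 0.799 ≈ 99922 N (5 s.f.)

99922 N


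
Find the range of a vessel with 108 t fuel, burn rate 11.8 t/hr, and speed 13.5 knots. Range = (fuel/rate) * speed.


Formula: endurance = fuel / rate; range = endurance * speed
Step 1 — endurance = 108 / 11.8 = 9.1525 hours
Step 2 — range = 9.1525 * 13.5 ≈ 123.56 nautical miles (5 s.f.)

123.56 NM


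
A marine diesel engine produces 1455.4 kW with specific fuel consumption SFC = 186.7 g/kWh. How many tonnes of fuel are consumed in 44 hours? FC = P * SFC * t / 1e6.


Formula: FC (tonnes) = P * SFC * t / 1,000,000
Step 1 — P * SFC * t = 1455.4 * 186.7 * 44 = 11955819.92 g
Step 2 — FC (tonnes) = 11955819.92 / 1,000,000 ≈ 11.956 tonnes (5 s.f.)

11.956 tonnes


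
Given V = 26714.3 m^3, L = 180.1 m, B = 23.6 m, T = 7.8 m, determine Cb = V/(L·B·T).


Formula: Cb = V / (L * B * T)
Step 1 — L * B * T = 180.1 * 23.6 * 7.8 = 33152.808 m^3
Step 2 — Cb = 26714.3 / 33152.808 ≈ 0.80579 (5 s.f.)

0.80579


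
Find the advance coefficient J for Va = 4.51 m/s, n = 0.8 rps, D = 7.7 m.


Formula: J = Va / (n * D)
Step 1 — n * D = 0.8 * 7.7 = 6.16
Step 2 — J = 4.51 / 6.16 ≈ 0.73214 (5 s.f.)

0.73214


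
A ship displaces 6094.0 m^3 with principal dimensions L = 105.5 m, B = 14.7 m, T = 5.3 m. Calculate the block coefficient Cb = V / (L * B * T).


Formula: Cb = V / (L * B * T)
Step 1 — L * B * T = 105.5 * 14.7 * 5.3 = 8219.505 m^3
Step 2 — Cb = 6094.0 / 8219.505 ≈ 0.74141 (5 s.f.)

0.74141


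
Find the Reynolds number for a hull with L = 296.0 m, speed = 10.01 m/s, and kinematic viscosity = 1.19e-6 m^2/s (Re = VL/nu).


Formula: Re = V * L / nu
Step 1 — V * L = 10.01 * 296.0 = 2962.96 m^2/s
Step 2 — Re = 2962.96 / 1.19e-6 = 2.49e+09

2.49e+09


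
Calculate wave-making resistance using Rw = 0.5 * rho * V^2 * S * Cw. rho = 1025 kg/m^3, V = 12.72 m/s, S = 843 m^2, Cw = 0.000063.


Formula: Rw = 0.5 * rho * V^2 * S * Cw
Step 1 — V^2 = 12.72^2 = 161.7984
Step 2 — 0.5 * rho * V^2 = 0.5 * 1025 * 161.7984 = 82921.68
Step 3 — Rw = 82921.68 * 843 * 0.000063 ≈ 4403.9 N (5 s.f.)

4403.9 N


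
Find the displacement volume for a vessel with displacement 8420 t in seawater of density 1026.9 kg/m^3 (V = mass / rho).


Formula: V = mass / rho
Step 1 — convert tonnes to kg: 8420 t * 1000 = 8420000 kg
Step 2 — V = 8420000 / 1026.9 ≈ 8199.4 m^3 (5 s.f.)

8199.4 m^3


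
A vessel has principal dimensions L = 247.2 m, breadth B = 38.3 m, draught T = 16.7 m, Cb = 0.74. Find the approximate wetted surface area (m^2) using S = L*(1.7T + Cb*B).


Formula: S = 1.7*L*T + V/T with V = Cb*L*B*T, i.e. S = L * (1.7*T + Cb*B)
Step 1 — 1.7*T = 1.7 * 16.7 = 28.39 m
Step 2 — Cb*B = 0.74 * 38.3 = 28.342 m
Step 3 — 1.7*T + Cb*B = 28.39 + 28.342 = 56.732 m
Step 4 — S = 247.2 * 56.732 ≈ 14024 m^2 (5 s.f.)

14024 m^2


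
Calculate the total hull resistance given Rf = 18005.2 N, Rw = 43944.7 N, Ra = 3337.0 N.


Formula: Rt = Rf + Rw + Ra
Substituting: Rt = 18005.2 + 43944.7 + 3337.0
Result: Rt = 65286.9 N

65286.9 N


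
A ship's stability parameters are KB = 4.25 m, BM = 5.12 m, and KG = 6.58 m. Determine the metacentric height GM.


Formula: GM = KB + BM - KG
Step 1 — KM = KB + BM = 4.25 + 5.12 = 9.37 m
Step 2 — GM = KM - KG = 9.37 - 6.58 = 2.79 m

2.79 m


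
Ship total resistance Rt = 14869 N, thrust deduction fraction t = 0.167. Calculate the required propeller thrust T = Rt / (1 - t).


Formula: T = Rt / (1 - t)
Step 1 — (1 - t) = 1 - 0.167 = 0.833
Step 2 — T = 14869 / 0.833 ≈ 17850 N (5 s.f.)

17850 N


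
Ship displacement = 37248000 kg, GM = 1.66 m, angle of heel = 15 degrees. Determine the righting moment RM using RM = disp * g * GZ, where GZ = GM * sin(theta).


Formula: GZ = GM * sin(theta); RM = disp * g * GZ
Step 1 — GZ = 1.66 * sin(15°) = 1.66 * 0.258819 = 0.42964 m
Step 2 — RM = 37248000 * 9.81 * 0.42964 ≈ 156990000 N·m (5 s.f.)

156990000 N·m


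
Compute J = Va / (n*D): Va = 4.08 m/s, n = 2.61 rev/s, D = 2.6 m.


Formula: J = Va / (n * D)
Step 1 — n * D = 2.61 * 2.6 = 6.786
Step 2 — J = 4.08 / 6.786 ≈ 0.60124 (5 s.f.)

0.60124


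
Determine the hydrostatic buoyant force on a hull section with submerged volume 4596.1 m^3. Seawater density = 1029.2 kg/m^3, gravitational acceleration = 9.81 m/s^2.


Formula: Fb = rho * g * V
Substituting: Fb = 1029.2 * 9.81 * 4596.1
Intermediate: 1029.2 * 9.81 = 10096.452
Result: Fb = 10096.452 * 4596.1 ≈ 46404000 N (5 s.f.)

46404000 N


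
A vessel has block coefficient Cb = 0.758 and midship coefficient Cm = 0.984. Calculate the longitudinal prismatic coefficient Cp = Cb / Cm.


Formula: Cp = Cb / Cm
Substituting: Cp = 0.758 / 0.984
Result: Cp ≈ 0.77033 (5 s.f.)

0.77033


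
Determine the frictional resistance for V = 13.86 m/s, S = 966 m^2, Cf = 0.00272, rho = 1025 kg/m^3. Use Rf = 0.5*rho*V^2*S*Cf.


Formula: Rf = 0.5 * rho * V^2 * S * Cf
Step 1 — V^2 = 13.86^2 = 192.0996
Step 2 — 0.5 * rho * V^2 = 0.5 * 1025 * 192.0996 = 98451.045
Step 3 — Rf = 98451.045 * 966 * 0.00272 ≈ 258680 N (5 s.f.)

258680 N


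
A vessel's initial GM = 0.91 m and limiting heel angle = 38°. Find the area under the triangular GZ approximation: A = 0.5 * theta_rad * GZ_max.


Formula: GZ_max = GM * sin(theta); Area = 0.5 * theta_rad * GZ_max
Step 1 — GZ_max = 0.91 * sin(38°) = 0.91 * 0.615661 = 0.560252 m
Step 2 — theta_rad = 38 * pi/180 = 0.663225 rad
Step 3 — Area = 0.5 * 0.663225 * 0.560252 ≈ 0.18579 m·rad (5 s.f.)

0.18579 m·rad


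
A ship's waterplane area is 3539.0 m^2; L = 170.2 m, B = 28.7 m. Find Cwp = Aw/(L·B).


Formula: Cwp = Aw / (L * B)
Step 1 — L * B = 170.2 * 28.7 = 4884.74 m^2
Step 2 — Cwp = 3539.0 / 4884.74 ≈ 0.72450 (5 s.f.)

0.72450


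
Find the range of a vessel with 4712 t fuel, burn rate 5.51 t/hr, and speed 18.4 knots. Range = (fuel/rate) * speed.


Formula: endurance = fuel / rate; range = endurance * speed
Step 1 — endurance = 4712 / 5.51 = 855.1724 hours
Step 2 — range = 855.1724 * 18.4 ≈ 15735 nautical miles (5 s.f.)

15735 NM
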